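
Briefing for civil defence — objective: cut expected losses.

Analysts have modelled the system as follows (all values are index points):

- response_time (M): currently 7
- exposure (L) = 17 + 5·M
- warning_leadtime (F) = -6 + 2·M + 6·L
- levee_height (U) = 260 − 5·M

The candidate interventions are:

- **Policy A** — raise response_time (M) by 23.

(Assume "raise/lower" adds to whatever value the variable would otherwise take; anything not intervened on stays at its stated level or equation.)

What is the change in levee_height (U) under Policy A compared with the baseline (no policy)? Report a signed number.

-115

Baseline:
  M = 7
  U = 260 − 5·7 = 225
Policy A (M + 23):
  M = 7 + 23 = 30
  U = 260 − 5·30 = 110
Change in U: 110 − 225 = -115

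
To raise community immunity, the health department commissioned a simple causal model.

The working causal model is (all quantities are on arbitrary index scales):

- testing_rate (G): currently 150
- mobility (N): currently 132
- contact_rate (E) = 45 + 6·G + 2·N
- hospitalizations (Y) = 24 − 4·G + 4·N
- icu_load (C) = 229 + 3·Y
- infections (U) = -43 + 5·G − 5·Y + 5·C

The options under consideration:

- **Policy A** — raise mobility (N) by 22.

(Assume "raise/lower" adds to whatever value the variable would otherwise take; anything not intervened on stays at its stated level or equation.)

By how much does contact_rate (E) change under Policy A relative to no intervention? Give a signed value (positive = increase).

44

Baseline:
  G = 150
  N = 132
  E = 45 + 6·150 + 2·132 = 1209
Policy A (N + 22):
  G = 150
  N = 132 + 22 = 154
  E = 45 + 6·150 + 2·154 = 1253
Change in E: 1253 − 1209 = 44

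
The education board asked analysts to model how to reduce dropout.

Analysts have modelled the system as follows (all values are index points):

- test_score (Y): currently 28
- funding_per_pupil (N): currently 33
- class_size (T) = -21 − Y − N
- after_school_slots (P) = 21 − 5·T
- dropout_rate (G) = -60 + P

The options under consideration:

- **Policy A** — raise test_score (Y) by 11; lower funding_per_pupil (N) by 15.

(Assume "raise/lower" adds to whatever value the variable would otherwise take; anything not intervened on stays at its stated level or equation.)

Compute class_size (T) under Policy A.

Policy A (Y + 11, N − 15):
  Y = 28 + 11 = 39
  N = 33 − 15 = 18
  T = -21 − 39 − 18 = -78

-78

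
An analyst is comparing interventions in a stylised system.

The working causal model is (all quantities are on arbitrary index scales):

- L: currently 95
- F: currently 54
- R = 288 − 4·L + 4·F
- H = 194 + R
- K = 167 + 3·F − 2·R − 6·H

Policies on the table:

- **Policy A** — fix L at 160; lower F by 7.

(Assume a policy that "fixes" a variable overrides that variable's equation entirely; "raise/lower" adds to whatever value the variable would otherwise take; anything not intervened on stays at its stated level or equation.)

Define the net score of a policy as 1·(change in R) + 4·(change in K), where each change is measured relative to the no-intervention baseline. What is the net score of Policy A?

8844

Baseline:
  L = 95
  F = 54
  R = 288 − 4·95 + 4·54 = 124
  H = 194 + 124 = 318
  K = 167 + 3·54 − 2·124 − 6·318 = -1827
Policy A (L := 160, F − 7):
  L = 160
  F = 54 − 7 = 47
  R = 288 − 4·160 + 4·47 = -164
  H = 194 + (-164) = 30
  K = 167 + 3·47 − 2·(-164) − 6·30 = 456
ΔR = -164 − 124 = -288; ΔK = 456 − (-1827) = 2283
Score = 1·(-288) + 4·2283 = 8844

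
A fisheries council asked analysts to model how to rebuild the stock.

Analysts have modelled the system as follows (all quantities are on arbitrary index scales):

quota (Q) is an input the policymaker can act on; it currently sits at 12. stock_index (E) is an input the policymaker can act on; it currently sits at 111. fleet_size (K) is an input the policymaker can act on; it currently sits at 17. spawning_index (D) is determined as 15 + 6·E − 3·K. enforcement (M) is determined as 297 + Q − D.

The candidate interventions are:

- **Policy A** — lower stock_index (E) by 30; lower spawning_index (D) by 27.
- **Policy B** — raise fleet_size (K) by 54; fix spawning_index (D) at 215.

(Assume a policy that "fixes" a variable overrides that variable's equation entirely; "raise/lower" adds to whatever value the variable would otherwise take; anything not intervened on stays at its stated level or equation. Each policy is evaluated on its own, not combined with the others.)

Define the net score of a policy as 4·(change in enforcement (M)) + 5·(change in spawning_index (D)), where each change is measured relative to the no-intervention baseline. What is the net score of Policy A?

Baseline:
  Q = 12
  E = 111
  K = 17
  D = 15 + 6·111 − 3·17 = 630
  M = 297 + 12 − 630 = -321
Policy A (E − 30, D − 27):
  Q = 12
  E = 111 − 30 = 81
  K = 17
  D = 15 + 6·81 − 3·17 (−27 from intervention) = 423
  M = 297 + 12 − 423 = -114
ΔM = -114 − (-321) = 207; ΔD = 423 − 630 = -207
Score = 4·207 + 5·(-207) = -207

-207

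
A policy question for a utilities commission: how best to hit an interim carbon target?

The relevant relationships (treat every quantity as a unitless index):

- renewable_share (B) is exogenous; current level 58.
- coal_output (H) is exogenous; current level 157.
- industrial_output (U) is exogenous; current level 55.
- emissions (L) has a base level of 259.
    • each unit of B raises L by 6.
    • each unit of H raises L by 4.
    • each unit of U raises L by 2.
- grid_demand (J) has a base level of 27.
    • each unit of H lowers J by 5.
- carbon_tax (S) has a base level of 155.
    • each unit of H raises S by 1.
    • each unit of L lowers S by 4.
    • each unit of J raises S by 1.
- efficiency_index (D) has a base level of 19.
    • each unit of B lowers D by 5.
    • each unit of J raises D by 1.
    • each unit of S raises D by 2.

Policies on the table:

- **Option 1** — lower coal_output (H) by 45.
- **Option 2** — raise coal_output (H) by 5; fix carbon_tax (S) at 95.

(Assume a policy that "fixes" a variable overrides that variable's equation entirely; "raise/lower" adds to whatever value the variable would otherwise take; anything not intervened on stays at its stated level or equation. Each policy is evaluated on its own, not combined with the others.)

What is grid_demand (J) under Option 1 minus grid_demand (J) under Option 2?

250

Option 1 (H − 45):
  H = 157 − 45 = 112
  J = 27 − 5·112 = -533
Option 2 (H + 5, S := 95):
  H = 157 + 5 = 162
  J = 27 − 5·162 = -783
J: -533 − (-783) = 250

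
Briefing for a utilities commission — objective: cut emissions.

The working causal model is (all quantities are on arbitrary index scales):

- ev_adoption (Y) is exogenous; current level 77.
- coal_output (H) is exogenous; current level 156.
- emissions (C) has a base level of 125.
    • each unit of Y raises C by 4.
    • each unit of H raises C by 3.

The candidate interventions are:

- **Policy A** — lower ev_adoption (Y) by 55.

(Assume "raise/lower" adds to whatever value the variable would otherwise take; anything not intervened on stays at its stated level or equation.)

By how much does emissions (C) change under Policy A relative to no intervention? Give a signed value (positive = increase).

-220

Baseline:
  Y = 77
  H = 156
  C = 125 + 4·77 + 3·156 = 901
Policy A (Y − 55):
  Y = 77 − 55 = 22
  H = 156
  C = 125 + 4·22 + 3·156 = 681
Change in C: 681 − 901 = -220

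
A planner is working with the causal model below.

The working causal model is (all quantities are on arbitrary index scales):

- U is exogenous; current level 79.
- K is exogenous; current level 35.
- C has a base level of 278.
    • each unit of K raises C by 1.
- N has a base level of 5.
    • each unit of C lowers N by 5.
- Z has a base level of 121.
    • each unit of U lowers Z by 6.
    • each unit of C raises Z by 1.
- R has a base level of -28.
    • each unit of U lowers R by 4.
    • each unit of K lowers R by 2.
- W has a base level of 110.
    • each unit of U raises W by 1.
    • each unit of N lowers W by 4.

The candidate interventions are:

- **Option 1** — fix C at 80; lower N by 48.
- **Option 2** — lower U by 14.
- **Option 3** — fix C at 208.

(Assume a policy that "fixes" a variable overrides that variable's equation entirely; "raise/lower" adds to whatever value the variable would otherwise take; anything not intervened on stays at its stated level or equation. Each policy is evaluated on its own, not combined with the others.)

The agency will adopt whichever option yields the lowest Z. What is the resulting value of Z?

-273

Option 1 (C := 80, N − 48):
  U = 79
  K = 35
  C = 80
  Z = 121 − 6·79 + 80 = -273
Option 2 (U − 14):
  U = 79 − 14 = 65
  K = 35
  C = 278 + 35 = 313
  Z = 121 − 6·65 + 313 = 44
Option 3 (C := 208):
  U = 79
  K = 35
  C = 208
  Z = 121 − 6·79 + 208 = -145
Comparing — Option 1: Z=-273, Option 2: Z=44, Option 3: Z=-145. Lowest is -273 (Option 1).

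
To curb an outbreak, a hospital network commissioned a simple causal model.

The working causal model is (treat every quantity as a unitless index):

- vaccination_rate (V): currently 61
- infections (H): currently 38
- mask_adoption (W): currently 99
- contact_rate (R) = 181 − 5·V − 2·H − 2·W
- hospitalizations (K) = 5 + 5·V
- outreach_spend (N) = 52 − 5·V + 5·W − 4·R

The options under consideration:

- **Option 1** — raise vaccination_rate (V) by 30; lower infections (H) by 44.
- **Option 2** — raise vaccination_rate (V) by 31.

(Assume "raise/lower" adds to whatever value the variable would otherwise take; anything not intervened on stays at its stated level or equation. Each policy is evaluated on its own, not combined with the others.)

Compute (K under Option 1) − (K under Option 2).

-5

Option 1 (V + 30, H − 44):
  V = 61 + 30 = 91
  K = 5 + 5·91 = 460
Option 2 (V + 31):
  V = 61 + 31 = 92
  K = 5 + 5·92 = 465
K: 460 − 465 = -5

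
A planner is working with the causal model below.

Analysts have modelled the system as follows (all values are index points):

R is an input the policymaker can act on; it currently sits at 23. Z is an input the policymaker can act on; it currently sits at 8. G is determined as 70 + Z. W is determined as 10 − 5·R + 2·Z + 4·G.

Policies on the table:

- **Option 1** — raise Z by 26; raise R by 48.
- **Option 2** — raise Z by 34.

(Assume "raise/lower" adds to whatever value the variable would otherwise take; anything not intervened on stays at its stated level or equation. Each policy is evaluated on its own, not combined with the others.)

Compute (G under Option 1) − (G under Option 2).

Option 1 (Z + 26, R + 48):
  Z = 8 + 26 = 34
  G = 70 + 34 = 104
Option 2 (Z + 34):
  Z = 8 + 34 = 42
  G = 70 + 42 = 112
G: 104 − 112 = -8

-8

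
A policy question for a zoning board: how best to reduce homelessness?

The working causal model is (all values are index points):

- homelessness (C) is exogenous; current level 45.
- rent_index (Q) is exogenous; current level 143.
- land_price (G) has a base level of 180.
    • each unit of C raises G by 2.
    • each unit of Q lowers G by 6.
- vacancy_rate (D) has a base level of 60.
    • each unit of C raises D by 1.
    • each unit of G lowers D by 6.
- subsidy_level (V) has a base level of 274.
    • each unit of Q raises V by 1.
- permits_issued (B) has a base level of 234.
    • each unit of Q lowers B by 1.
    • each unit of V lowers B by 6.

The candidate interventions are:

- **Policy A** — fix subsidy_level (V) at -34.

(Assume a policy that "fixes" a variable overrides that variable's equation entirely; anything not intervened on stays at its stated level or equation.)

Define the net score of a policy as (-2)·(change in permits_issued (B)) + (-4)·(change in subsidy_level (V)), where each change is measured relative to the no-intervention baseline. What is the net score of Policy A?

-3608

Baseline:
  Q = 143
  V = 274 + 143 = 417
  B = 234 − 143 − 6·417 = -2411
Policy A (V := -34):
  Q = 143
  V = -34
  B = 234 − 143 − 6·(-34) = 295
ΔB = 295 − (-2411) = 2706; ΔV = -34 − 417 = -451
Score = (-2)·2706 + (-4)·(-451) = -3608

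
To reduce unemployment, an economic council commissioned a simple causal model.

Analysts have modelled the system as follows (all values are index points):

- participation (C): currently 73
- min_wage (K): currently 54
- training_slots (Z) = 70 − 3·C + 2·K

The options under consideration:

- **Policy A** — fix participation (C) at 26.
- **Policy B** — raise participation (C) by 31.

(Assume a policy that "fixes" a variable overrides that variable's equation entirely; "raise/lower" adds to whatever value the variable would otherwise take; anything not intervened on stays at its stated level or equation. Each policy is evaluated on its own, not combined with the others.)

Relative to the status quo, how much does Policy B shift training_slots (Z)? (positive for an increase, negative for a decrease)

Baseline:
  C = 73
  K = 54
  Z = 70 − 3·73 + 2·54 = -41
Policy B (C + 31):
  C = 73 + 31 = 104
  K = 54
  Z = 70 − 3·104 + 2·54 = -134
Change in Z: -134 − (-41) = -93

-93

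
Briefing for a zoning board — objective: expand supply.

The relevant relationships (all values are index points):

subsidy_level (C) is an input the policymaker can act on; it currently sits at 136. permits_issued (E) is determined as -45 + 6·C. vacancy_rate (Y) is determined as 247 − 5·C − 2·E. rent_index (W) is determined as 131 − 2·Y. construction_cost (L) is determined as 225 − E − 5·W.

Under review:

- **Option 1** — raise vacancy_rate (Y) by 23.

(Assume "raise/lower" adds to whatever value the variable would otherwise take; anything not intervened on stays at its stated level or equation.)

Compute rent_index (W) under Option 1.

Option 1 (Y + 23):
  C = 136
  E = -45 + 6·136 = 771
  Y = 247 − 5·136 − 2·771 (+23 from intervention) = -1952
  W = 131 − 2·(-1952) = 4035

4035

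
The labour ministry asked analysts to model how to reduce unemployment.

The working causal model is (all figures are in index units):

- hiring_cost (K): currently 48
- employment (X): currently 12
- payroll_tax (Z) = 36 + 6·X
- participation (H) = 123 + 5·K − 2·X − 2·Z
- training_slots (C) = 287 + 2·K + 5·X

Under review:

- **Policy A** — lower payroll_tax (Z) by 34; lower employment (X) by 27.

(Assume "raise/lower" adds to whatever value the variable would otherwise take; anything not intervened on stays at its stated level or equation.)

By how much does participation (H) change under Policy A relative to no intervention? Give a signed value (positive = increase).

Baseline:
  K = 48
  X = 12
  Z = 36 + 6·12 = 108
  H = 123 + 5·48 − 2·12 − 2·108 = 123
Policy A (Z − 34, X − 27):
  K = 48
  X = 12 − 27 = -15
  Z = 36 + 6·(-15) (−34 from intervention) = -88
  H = 123 + 5·48 − 2·(-15) − 2·(-88) = 569
Change in H: 569 − 123 = 446

446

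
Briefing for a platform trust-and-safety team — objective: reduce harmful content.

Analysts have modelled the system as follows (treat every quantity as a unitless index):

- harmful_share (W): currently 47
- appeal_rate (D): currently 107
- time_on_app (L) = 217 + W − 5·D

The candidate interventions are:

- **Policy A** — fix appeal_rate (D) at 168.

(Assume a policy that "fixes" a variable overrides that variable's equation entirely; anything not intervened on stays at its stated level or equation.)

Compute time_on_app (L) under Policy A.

-576

Policy A (D := 168):
  W = 47
  D = 168
  L = 217 + 47 − 5·168 = -576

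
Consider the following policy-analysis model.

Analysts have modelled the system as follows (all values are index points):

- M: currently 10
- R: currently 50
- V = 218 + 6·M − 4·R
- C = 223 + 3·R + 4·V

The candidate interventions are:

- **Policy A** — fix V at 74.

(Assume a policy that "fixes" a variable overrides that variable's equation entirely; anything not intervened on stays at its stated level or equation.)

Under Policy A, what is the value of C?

Policy A (V := 74):
  M = 10
  R = 50
  V = 74
  C = 223 + 3·50 + 4·74 = 669

669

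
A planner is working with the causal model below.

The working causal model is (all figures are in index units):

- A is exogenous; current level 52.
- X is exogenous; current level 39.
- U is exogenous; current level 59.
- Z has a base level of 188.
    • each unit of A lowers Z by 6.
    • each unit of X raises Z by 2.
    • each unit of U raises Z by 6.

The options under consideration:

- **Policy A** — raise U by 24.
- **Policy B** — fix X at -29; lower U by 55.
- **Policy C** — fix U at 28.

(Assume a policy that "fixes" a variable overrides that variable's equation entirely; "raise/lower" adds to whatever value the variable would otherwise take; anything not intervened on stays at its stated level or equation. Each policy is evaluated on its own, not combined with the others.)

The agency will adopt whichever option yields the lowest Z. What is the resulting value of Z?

-158

Policy A (U + 24):
  A = 52
  X = 39
  U = 59 + 24 = 83
  Z = 188 − 6·52 + 2·39 + 6·83 = 452
Policy B (X := -29, U − 55):
  A = 52
  X = -29
  U = 59 − 55 = 4
  Z = 188 − 6·52 + 2·(-29) + 6·4 = -158
Policy C (U := 28):
  A = 52
  X = 39
  U = 28
  Z = 188 − 6·52 + 2·39 + 6·28 = 122
Comparing — Policy A: Z=452, Policy B: Z=-158, Policy C: Z=122. Lowest is -158 (Policy B).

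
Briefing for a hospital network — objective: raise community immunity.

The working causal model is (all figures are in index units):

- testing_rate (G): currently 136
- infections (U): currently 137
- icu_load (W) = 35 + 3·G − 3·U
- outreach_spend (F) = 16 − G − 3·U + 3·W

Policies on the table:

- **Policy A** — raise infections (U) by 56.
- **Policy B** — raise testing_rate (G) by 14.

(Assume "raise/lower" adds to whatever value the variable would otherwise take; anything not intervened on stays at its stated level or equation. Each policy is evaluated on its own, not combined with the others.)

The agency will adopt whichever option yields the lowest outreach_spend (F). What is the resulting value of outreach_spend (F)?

Policy A (U + 56):
  G = 136
  U = 137 + 56 = 193
  W = 35 + 3·136 − 3·193 = -136
  F = 16 − 136 − 3·193 + 3·(-136) = -1107
Policy B (G + 14):
  G = 136 + 14 = 150
  U = 137
  W = 35 + 3·150 − 3·137 = 74
  F = 16 − 150 − 3·137 + 3·74 = -323
Comparing — Policy A: F=-1107, Policy B: F=-323. Lowest is -1107 (Policy A).

-1107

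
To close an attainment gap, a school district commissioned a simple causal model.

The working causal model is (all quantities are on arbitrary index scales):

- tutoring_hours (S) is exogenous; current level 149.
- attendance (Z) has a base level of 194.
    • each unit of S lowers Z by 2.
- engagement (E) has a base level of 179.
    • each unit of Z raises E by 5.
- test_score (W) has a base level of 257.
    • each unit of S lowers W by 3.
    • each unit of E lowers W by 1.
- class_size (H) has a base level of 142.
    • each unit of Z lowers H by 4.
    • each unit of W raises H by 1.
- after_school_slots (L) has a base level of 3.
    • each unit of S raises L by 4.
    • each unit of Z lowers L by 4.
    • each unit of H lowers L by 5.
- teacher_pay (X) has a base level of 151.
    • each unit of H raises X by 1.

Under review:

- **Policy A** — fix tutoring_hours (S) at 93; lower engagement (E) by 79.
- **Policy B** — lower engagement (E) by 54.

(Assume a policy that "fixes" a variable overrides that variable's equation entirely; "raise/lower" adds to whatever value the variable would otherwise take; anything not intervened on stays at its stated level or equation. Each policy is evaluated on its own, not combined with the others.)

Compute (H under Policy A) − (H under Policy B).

Policy A (S := 93, E − 79):
  S = 93
  Z = 194 − 2·93 = 8
  E = 179 + 5·8 (−79 from intervention) = 140
  W = 257 − 3·93 − 140 = -162
  H = 142 − 4·8 + (-162) = -52
Policy B (E − 54):
  S = 149
  Z = 194 − 2·149 = -104
  E = 179 + 5·(-104) (−54 from intervention) = -395
  W = 257 − 3·149 − (-395) = 205
  H = 142 − 4·(-104) + 205 = 763
H: -52 − 763 = -815

-815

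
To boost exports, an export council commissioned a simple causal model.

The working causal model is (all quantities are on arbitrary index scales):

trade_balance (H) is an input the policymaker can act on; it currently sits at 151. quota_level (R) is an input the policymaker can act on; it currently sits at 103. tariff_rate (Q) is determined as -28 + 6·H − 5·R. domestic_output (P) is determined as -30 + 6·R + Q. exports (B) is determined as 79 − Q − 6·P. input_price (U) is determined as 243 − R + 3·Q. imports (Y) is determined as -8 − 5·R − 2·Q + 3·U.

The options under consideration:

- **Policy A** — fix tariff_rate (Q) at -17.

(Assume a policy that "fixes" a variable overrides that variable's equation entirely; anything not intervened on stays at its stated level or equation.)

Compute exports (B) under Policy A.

Policy A (Q := -17):
  H = 151
  R = 103
  Q = -17
  P = -30 + 6·103 + (-17) = 571
  B = 79 − (-17) − 6·571 = -3330

-3330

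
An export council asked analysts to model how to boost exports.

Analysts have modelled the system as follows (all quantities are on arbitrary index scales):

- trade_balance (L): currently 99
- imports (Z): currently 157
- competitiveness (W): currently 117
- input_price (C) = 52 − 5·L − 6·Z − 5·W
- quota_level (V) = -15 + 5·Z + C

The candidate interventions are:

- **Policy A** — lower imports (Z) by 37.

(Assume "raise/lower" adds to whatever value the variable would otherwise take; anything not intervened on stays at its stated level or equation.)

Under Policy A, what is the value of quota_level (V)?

Policy A (Z − 37):
  L = 99
  Z = 157 − 37 = 120
  W = 117
  C = 52 − 5·99 − 6·120 − 5·117 = -1748
  V = -15 + 5·120 + (-1748) = -1163

-1163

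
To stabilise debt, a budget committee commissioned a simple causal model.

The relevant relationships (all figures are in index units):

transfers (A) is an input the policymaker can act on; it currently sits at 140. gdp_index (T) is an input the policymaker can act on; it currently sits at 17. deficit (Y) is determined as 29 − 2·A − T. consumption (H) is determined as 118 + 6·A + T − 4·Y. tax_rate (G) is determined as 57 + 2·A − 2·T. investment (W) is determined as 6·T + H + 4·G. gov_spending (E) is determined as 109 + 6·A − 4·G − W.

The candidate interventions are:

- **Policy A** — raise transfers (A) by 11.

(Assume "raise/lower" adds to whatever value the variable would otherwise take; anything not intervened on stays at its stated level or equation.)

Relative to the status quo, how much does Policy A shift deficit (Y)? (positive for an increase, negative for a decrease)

-22

Baseline:
  A = 140
  T = 17
  Y = 29 − 2·140 − 17 = -268
Policy A (A + 11):
  A = 140 + 11 = 151
  T = 17
  Y = 29 − 2·151 − 17 = -290
Change in Y: -290 − (-268) = -22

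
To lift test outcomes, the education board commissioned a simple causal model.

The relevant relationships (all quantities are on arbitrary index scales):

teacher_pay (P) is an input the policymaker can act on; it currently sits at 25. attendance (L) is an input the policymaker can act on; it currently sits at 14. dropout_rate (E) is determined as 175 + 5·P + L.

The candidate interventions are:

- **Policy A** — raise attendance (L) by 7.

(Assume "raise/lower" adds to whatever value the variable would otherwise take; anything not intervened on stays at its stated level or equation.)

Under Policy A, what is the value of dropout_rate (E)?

321

Policy A (L + 7):
  P = 25
  L = 14 + 7 = 21
  E = 175 + 5·25 + 21 = 321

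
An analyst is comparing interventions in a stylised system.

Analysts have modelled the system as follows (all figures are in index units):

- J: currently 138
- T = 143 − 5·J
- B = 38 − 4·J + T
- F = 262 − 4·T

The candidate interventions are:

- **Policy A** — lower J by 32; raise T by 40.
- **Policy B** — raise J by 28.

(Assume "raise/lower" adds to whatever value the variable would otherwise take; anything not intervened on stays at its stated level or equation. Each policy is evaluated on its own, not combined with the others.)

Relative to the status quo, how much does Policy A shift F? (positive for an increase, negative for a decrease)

-800

Baseline:
  J = 138
  T = 143 − 5·138 = -547
  F = 262 − 4·(-547) = 2450
Policy A (J − 32, T + 40):
  J = 138 − 32 = 106
  T = 143 − 5·106 (+40 from intervention) = -347
  F = 262 − 4·(-347) = 1650
Change in F: 1650 − 2450 = -800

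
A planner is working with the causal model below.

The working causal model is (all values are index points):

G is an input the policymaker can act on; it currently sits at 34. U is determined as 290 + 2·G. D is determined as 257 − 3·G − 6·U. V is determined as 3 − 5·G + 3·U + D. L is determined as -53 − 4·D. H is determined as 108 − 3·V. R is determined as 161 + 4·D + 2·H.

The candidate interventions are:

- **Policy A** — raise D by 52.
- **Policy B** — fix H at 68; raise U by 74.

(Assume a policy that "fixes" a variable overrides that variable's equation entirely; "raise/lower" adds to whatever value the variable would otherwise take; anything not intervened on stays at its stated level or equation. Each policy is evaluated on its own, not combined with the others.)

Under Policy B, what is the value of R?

Policy B (H := 68, U + 74):
  G = 34
  U = 290 + 2·34 (+74 from intervention) = 432
  D = 257 − 3·34 − 6·432 = -2437
  V = 3 − 5·34 + 3·432 + (-2437) = -1308
  H = 68
  R = 161 + 4·(-2437) + 2·68 = -9451

-9451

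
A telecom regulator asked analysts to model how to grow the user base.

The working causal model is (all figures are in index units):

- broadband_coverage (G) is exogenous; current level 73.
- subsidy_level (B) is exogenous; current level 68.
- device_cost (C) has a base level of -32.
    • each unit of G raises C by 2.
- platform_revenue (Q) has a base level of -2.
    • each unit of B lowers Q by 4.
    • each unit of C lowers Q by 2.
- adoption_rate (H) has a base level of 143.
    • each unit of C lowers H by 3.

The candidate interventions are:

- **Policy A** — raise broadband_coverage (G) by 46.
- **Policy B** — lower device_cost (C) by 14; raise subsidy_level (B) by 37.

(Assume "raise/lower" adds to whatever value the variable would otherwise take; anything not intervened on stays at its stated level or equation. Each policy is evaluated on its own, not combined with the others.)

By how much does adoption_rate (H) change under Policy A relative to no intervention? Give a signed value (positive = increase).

Baseline:
  G = 73
  C = -32 + 2·73 = 114
  H = 143 − 3·114 = -199
Policy A (G + 46):
  G = 73 + 46 = 119
  C = -32 + 2·119 = 206
  H = 143 − 3·206 = -475
Change in H: -475 − (-199) = -276

-276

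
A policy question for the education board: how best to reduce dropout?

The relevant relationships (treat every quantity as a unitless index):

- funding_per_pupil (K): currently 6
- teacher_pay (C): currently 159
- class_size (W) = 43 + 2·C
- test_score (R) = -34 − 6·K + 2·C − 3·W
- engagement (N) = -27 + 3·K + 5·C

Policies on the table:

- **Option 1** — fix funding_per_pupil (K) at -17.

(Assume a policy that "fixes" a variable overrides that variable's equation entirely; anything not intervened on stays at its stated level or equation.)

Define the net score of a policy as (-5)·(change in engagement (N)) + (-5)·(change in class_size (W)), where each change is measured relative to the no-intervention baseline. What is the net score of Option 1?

Baseline:
  K = 6
  C = 159
  W = 43 + 2·159 = 361
  N = -27 + 3·6 + 5·159 = 786
Option 1 (K := -17):
  K = -17
  C = 159
  W = 43 + 2·159 = 361
  N = -27 + 3·(-17) + 5·159 = 717
ΔN = 717 − 786 = -69; ΔW = 361 − 361 = 0
Score = (-5)·(-69) + (-5)·0 = 345

345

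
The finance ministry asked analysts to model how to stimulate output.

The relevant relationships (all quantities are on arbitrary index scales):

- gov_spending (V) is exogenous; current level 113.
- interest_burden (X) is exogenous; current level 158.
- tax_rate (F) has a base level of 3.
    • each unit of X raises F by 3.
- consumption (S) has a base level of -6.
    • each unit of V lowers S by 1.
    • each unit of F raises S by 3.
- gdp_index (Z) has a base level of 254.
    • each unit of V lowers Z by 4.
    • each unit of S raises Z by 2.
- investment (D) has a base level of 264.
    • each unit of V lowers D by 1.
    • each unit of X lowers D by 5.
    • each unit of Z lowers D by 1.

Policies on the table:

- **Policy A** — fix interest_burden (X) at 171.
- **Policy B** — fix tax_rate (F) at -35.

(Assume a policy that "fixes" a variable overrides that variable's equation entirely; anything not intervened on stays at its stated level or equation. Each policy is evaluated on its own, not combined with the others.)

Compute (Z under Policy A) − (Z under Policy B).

3306

Policy A (X := 171):
  V = 113
  X = 171
  F = 3 + 3·171 = 516
  S = -6 − 113 + 3·516 = 1429
  Z = 254 − 4·113 + 2·1429 = 2660
Policy B (F := -35):
  V = 113
  X = 158
  F = -35
  S = -6 − 113 + 3·(-35) = -224
  Z = 254 − 4·113 + 2·(-224) = -646
Z: 2660 − (-646) = 3306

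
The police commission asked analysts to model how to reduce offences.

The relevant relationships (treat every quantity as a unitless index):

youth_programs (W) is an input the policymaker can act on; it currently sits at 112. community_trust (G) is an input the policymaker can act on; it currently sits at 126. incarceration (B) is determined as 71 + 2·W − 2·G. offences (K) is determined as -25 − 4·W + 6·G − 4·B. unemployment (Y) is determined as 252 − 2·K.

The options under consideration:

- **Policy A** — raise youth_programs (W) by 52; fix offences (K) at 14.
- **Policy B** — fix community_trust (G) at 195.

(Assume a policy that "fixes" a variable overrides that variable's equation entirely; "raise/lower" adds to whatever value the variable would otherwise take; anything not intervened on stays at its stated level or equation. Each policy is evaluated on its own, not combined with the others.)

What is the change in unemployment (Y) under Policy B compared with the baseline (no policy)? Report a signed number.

Baseline:
  W = 112
  G = 126
  B = 71 + 2·112 − 2·126 = 43
  K = -25 − 4·112 + 6·126 − 4·43 = 111
  Y = 252 − 2·111 = 30
Policy B (G := 195):
  W = 112
  G = 195
  B = 71 + 2·112 − 2·195 = -95
  K = -25 − 4·112 + 6·195 − 4·(-95) = 1077
  Y = 252 − 2·1077 = -1902
Change in Y: -1902 − 30 = -1932

-1932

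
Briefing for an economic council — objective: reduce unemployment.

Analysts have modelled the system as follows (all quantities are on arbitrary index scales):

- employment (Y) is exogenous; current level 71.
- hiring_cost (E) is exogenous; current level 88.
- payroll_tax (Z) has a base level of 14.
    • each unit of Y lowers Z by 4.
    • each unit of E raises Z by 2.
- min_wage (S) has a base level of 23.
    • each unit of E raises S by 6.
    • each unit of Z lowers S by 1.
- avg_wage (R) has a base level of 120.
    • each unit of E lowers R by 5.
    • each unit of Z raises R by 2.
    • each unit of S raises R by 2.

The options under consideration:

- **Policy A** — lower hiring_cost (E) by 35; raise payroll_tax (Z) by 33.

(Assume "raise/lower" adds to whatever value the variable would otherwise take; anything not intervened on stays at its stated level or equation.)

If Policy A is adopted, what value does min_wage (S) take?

472

Policy A (E − 35, Z + 33):
  Y = 71
  E = 88 − 35 = 53
  Z = 14 − 4·71 + 2·53 (+33 from intervention) = -131
  S = 23 + 6·53 − (-131) = 472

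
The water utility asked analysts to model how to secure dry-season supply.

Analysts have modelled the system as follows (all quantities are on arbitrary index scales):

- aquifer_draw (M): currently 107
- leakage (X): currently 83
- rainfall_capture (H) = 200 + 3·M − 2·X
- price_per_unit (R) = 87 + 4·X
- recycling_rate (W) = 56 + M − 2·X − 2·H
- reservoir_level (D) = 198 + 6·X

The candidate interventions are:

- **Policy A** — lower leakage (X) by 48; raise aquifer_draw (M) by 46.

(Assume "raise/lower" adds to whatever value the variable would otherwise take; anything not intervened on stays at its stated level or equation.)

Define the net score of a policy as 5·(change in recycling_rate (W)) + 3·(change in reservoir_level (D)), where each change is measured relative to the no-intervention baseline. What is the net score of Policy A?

-2494

Baseline:
  M = 107
  X = 83
  H = 200 + 3·107 − 2·83 = 355
  W = 56 + 107 − 2·83 − 2·355 = -713
  D = 198 + 6·83 = 696
Policy A (X − 48, M + 46):
  M = 107 + 46 = 153
  X = 83 − 48 = 35
  H = 200 + 3·153 − 2·35 = 589
  W = 56 + 153 − 2·35 − 2·589 = -1039
  D = 198 + 6·35 = 408
ΔW = -1039 − (-713) = -326; ΔD = 408 − 696 = -288
Score = 5·(-326) + 3·(-288) = -2494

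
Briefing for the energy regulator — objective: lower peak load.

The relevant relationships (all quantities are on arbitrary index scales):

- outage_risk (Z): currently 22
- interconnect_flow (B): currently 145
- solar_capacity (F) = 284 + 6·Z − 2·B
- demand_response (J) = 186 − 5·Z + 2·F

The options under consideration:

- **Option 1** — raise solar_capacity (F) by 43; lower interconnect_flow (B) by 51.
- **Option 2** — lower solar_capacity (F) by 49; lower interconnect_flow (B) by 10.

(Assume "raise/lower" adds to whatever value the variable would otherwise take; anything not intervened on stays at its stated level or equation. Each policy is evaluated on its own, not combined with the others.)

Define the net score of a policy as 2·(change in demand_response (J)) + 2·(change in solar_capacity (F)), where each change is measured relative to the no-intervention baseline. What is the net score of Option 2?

Baseline:
  Z = 22
  B = 145
  F = 284 + 6·22 − 2·145 = 126
  J = 186 − 5·22 + 2·126 = 328
Option 2 (F − 49, B − 10):
  Z = 22
  B = 145 − 10 = 135
  F = 284 + 6·22 − 2·135 (−49 from intervention) = 97
  J = 186 − 5·22 + 2·97 = 270
ΔJ = 270 − 328 = -58; ΔF = 97 − 126 = -29
Score = 2·(-58) + 2·(-29) = -174

-174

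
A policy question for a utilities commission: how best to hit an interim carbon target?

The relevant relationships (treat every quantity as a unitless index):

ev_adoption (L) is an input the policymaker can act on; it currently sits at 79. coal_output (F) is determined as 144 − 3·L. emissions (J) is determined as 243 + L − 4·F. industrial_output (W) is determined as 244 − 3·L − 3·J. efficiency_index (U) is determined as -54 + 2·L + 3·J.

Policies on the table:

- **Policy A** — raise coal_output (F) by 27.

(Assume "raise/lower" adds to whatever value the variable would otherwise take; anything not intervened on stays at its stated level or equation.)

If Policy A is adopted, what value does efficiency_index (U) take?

1862

Policy A (F + 27):
  L = 79
  F = 144 − 3·79 (+27 from intervention) = -66
  J = 243 + 79 − 4·(-66) = 586
  U = -54 + 2·79 + 3·586 = 1862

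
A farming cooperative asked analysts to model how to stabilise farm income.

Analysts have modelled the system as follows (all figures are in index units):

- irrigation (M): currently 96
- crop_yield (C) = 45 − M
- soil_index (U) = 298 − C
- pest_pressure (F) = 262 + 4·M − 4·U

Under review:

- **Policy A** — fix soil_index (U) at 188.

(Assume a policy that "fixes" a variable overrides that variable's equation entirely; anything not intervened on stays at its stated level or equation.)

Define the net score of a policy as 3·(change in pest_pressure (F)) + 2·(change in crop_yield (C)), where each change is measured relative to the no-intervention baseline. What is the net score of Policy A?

Baseline:
  M = 96
  C = 45 − 96 = -51
  U = 298 − (-51) = 349
  F = 262 + 4·96 − 4·349 = -750
Policy A (U := 188):
  M = 96
  C = 45 − 96 = -51
  U = 188
  F = 262 + 4·96 − 4·188 = -106
ΔF = -106 − (-750) = 644; ΔC = -51 − (-51) = 0
Score = 3·644 + 2·0 = 1932

1932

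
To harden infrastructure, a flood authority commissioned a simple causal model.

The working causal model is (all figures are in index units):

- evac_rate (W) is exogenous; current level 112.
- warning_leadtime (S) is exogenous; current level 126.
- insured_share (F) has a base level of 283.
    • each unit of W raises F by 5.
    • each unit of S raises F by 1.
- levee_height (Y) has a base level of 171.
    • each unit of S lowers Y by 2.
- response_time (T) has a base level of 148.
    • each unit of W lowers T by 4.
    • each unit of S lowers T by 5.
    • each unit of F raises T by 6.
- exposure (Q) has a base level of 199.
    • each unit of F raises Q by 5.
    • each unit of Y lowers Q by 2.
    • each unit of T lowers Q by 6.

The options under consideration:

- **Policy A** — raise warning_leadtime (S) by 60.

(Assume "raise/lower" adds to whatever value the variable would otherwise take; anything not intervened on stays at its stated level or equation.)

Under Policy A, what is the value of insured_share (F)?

1029

Policy A (S + 60):
  W = 112
  S = 126 + 60 = 186
  F = 283 + 5·112 + 186 = 1029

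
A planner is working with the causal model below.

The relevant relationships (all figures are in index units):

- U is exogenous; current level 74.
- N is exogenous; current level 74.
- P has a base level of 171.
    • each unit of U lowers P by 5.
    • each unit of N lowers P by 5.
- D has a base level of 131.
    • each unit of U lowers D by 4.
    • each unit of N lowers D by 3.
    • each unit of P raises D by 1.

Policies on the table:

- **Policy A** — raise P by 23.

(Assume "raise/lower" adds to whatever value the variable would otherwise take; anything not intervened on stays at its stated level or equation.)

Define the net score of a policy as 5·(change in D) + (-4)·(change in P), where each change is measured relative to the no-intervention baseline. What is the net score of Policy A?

23

Baseline:
  U = 74
  N = 74
  P = 171 − 5·74 − 5·74 = -569
  D = 131 − 4·74 − 3·74 + (-569) = -956
Policy A (P + 23):
  U = 74
  N = 74
  P = 171 − 5·74 − 5·74 (+23 from intervention) = -546
  D = 131 − 4·74 − 3·74 + (-546) = -933
ΔD = -933 − (-956) = 23; ΔP = -546 − (-569) = 23
Score = 5·23 + (-4)·23 = 23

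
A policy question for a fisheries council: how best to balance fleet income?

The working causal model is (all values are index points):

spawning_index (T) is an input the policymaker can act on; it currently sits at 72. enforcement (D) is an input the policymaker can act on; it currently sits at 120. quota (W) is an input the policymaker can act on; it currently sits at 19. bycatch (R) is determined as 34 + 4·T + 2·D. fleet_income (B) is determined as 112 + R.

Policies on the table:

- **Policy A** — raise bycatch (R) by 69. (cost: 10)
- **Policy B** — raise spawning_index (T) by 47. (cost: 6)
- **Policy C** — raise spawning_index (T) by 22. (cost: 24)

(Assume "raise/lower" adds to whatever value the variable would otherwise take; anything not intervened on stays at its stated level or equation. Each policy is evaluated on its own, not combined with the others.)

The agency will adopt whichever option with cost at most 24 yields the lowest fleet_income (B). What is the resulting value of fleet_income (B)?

743

Policy A (R + 69):
  T = 72
  D = 120
  R = 34 + 4·72 + 2·120 (+69 from intervention) = 631
  B = 112 + 631 = 743
Policy B (T + 47):
  T = 72 + 47 = 119
  D = 120
  R = 34 + 4·119 + 2·120 = 750
  B = 112 + 750 = 862
Policy C (T + 22):
  T = 72 + 22 = 94
  D = 120
  R = 34 + 4·94 + 2·120 = 650
  B = 112 + 650 = 762
Comparing — Policy A: B=743, Policy B: B=862, Policy C: B=762. Lowest is 743 (Policy A).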